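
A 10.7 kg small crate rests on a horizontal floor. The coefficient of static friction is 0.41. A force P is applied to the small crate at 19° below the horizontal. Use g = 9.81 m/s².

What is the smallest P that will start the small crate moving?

P ≈ 53 N

N = m g + P sin α (the push presses the small crate into the horizontal floor).
At impending slip, P cos α = μ_s N = μ_s (m g + P sin α).
Solving: P (cos α − μ_s sin α) = μ_s m g → P = 0.41×105/(cos 19° − 0.41 sin 19°) = 43/0.812 = 53 N.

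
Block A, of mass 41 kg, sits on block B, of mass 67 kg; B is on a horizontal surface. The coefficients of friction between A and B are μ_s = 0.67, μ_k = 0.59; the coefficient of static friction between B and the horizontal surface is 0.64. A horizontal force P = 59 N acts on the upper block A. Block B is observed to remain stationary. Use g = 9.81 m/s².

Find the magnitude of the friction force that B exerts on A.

Between the blocks, N₁ = m_A g = 402.2 N.
So the A–B interface can sustain at most μ_s N₁ = 269.5 N of static friction.
P = 59 N is within that limit, so A and B move together (both at rest); the A–B friction is simply f₁ = P = 59 N.
By Newton's third law B feels 59 N forward from A. With B stationary, the floor's static friction on B balances it: f₂ = 59 N (well within μ_s(m_A+m_B)g = 678.1 N).

f ≈ 59 N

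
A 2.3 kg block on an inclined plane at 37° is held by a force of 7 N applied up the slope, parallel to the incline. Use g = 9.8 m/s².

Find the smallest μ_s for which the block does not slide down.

μ_s,min ≈ 0.365

N = m g cos θ = 18 N.
Friction must make up the shortfall along the incline: f = m g sin θ − P = 13.56 − 7 = 6.565 N.
At the threshold f = μ_s N, so μ_s,min = 6.565/18 = 0.365.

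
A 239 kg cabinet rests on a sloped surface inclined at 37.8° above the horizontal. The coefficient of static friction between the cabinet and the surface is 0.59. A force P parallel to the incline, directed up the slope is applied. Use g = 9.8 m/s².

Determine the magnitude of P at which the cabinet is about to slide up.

At impending motion up the slope, friction acts down-slope at its limit: f = μ_s N.
P is parallel to the surface, so N = m g cos θ = 1850 N.
Along the incline: P = m g sin θ + μ_s N = 1440 + 0.59×1850 = 2530 N.

P ≈ 2530 N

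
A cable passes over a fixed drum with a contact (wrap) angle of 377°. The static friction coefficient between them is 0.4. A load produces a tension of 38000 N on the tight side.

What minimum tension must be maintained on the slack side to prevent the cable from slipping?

Capstan equation at impending slip: T_tight/T_slack = e^{μβ}.
β = 377° = 6.58 rad; e^{μβ} = e^{0.4×6.58} = 13.9.
T_slack = T_tight / e^{μβ} = 38000 / 13.9 = 2730 N.

T_min ≈ 2730 N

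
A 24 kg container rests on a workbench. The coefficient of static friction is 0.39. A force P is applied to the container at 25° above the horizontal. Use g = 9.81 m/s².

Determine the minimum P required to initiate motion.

P ≈ 85.7 N

N = m g − P sin α (the pull lifts the container).
At impending slip, P cos α = μ_s N = μ_s (m g − P sin α).
Solving: P (cos α + μ_s sin α) = μ_s m g → P = 0.39×235/(cos 25° + 0.39 sin 25°) = 91.8/1.071 = 85.7 N.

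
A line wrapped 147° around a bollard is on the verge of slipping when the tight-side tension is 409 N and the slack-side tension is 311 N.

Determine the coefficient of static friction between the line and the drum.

μ ≈ 0.107

T₂/T₁ = e^{μβ} → μ = ln(T₂/T₁)/β.
β = 147° = 2.566 rad.
μ = ln(409/311)/2.566 = ln(1.315)/2.566 = 0.107.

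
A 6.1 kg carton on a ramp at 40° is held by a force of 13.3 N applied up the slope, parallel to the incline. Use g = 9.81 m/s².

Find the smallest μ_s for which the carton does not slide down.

N = m g cos θ = 45.84 N.
Friction must make up the shortfall along the incline: f = m g sin θ − P = 38.47 − 13.3 = 25.17 N.
At the threshold f = μ_s N, so μ_s,min = 25.17/45.84 = 0.549.

μ_s,min ≈ 0.549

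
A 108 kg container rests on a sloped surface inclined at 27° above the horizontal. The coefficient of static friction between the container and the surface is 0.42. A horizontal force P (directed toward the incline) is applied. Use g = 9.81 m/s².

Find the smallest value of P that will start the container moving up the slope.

P ≈ 1250 N

At impending motion up the slope, friction acts down-slope at its limit: f = μ_s N.
Perpendicular to the incline: N = m g cos θ + P sin θ.
Along the incline: P cos θ = m g sin θ + μ_s N = m g sin θ + μ_s (m g cos θ + P sin θ).
Solving, P (cos θ − μ_s sin θ) = m g (sin θ + μ_s cos θ), so P = 108×9.81×(sin 27° + 0.42 cos 27°)/(cos 27° − 0.42 sin 27°) = 1060×0.8282/0.7003 = 1250 N.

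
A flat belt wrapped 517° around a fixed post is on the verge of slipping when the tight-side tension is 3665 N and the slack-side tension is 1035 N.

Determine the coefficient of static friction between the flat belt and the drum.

μ ≈ 0.14

T₂/T₁ = e^{μβ} → μ = ln(T₂/T₁)/β.
β = 517° = 9.023 rad.
μ = ln(3665/1035)/9.023 = ln(3.541)/9.023 = 0.14.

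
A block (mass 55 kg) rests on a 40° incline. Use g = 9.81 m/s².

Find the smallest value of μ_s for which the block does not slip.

μ_s,min ≈ 0.839

At the slip threshold m g sin θ = μ_s m g cos θ, so μ_s,min = tan θ.
μ_s,min = tan 40° = 0.839.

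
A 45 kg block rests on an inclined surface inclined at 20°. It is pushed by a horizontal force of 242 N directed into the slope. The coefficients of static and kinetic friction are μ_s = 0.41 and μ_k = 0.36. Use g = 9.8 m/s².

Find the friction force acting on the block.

f ≈ 76.6 N (down the incline)

Normal direction: N = m g cos θ + P sin θ = 497.2 N.
Parallel to the incline: P cos θ − m g sin θ = 227.4 − 150.8 = 76.57 N; the friction needed to balance this is 76.57 N acting down the slope.
Maximum static friction: μ_s N = 0.41 × 497.2 = 203.8 N.
|f_req| = 76.57 ≤ 203.8 N → the block is in equilibrium; friction equals the required value.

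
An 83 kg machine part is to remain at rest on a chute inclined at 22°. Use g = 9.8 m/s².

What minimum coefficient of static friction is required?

μ_s,min ≈ 0.404

At the slip threshold m g sin θ = μ_s m g cos θ, so μ_s,min = tan θ.
μ_s,min = tan 22° = 0.404.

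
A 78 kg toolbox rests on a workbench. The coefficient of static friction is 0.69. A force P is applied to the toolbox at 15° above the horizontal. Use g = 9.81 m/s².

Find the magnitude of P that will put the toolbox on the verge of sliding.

P ≈ 461 N

N = m g − P sin α (the pull lifts the toolbox).
At impending slip, P cos α = μ_s N = μ_s (m g − P sin α).
Solving: P (cos α + μ_s sin α) = μ_s m g → P = 0.69×765/(cos 15° + 0.69 sin 15°) = 528/1.145 = 461 N.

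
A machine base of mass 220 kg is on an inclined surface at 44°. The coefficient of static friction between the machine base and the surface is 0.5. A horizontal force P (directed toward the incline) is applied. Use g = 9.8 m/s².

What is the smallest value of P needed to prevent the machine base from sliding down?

The machine base tends to slide down (tan θ > μ_s), so at the point of impending slip friction acts up-slope at its limit: f = μ_s N.
Perpendicular to the incline: N = m g cos θ + P sin θ.
Along the incline: P cos θ + μ_s N = m g sin θ, i.e. P cos θ + μ_s (m g cos θ + P sin θ) = m g sin θ.
Solving, P (cos θ + μ_s sin θ) = m g (sin θ − μ_s cos θ), so P = 2160×0.335/1.067 = 677 N.

P_min ≈ 677 N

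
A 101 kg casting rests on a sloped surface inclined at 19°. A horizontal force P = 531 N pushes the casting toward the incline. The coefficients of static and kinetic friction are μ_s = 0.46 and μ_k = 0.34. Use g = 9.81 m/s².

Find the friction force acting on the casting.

Resolve perpendicular to the incline: N = m g cos θ + P sin θ = 101×9.81×cos 19° + 531×sin 19° = 1110 N.
Parallel to the incline: P cos θ − m g sin θ = 502.1 − 322.6 = 179.5 N; the friction needed to balance this is 179.5 N acting down the slope.
The limit of static friction is μ_s N = 510.5 N.
Since 179.5 N is within the 510.5 N limit, the casting stays put and friction is exactly 179 N.

f ≈ 179 N (down the incline)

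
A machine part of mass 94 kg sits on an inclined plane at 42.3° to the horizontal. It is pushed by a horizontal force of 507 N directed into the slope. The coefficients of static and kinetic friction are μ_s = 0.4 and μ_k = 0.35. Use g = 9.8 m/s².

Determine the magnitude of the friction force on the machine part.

f ≈ 245 N (up the incline)

The horizontal push has a component P sin θ into the surface, so N = m g cos θ + P sin θ = 681.3 + 341.2 = 1023 N.
Parallel to the incline: P cos θ − m g sin θ = 375 − 620 = -245 N; the friction needed to balance this is 245 N acting up the slope.
Maximum static friction: μ_s N = 0.4 × 1023 = 409 N.
|f_req| = 245 ≤ 409 N → the machine part is in equilibrium; friction equals the required value.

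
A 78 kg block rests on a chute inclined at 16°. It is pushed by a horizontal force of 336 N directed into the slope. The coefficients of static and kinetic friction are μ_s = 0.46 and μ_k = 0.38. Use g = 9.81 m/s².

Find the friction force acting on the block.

Resolve perpendicular to the incline: N = m g cos θ + P sin θ = 78×9.81×cos 16° + 336×sin 16° = 828.2 N.
Along the incline, the net driving force (taking up-slope positive) is P cos θ − m g sin θ = 323 − 210.9 = 112.1 N, so equilibrium requires friction f = -112.1 N (down-slope).
Maximum static friction: μ_s N = 0.46 × 828.2 = 381 N.
Since 112.1 N is within the 381 N limit, the block stays put and friction is exactly 112 N.

f ≈ 112 N (down the incline)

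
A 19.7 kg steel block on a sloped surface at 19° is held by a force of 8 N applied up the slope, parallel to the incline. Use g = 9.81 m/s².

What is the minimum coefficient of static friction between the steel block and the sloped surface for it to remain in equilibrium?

μ_s,min ≈ 0.301

N = m g cos θ = 182.7 N.
Friction must make up the shortfall along the incline: f = m g sin θ − P = 62.92 − 8 = 54.92 N.
At the threshold f = μ_s N, so μ_s,min = 54.92/182.7 = 0.301.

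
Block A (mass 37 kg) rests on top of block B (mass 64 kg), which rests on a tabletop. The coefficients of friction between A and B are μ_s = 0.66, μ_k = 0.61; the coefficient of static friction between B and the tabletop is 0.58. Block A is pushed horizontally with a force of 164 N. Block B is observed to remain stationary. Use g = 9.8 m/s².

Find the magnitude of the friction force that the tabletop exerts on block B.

f ≈ 164 N

Normal force at the A–B interface: N₁ = m_A g = 362.6 N.
Maximum static friction on A from B: μ_s N₁ = 0.66×362.6 = 239.3 N.
Since P = 164 N ≤ 239.3 N, A does not slip on B; friction on A equals P = 164 N.
B experiences an equal 164 N forward from A (third law). B is in equilibrium, so the floor supplies f₂ = 164 N of static friction (limit μ_s(m_A+m_B)g = 574.1 N, not exceeded).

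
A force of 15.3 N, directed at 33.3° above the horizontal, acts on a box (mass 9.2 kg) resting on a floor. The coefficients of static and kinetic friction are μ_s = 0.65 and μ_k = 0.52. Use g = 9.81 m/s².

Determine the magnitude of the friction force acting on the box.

f ≈ 12.8 N

N = m g − P sin α = 90.25 − 15.3×sin 33.3° = 81.85 N.
The horizontal driving force is P cos α = 12.79 N, so equilibrium needs friction f = 12.79 N.
μ_s N = 0.65 × 81.85 = 53.2 N.
Since 12.79 N does not exceed the limit, the box stays at rest and f = 12.8 N.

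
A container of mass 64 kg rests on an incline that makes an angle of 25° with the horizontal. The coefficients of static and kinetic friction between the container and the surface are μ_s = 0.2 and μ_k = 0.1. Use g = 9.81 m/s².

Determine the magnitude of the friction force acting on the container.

f ≈ 56.9 N (up the incline)

Perpendicular to the surface, N = m g cos θ = 64·9.81·cos 25° = 569 N.
Along the slope the weight component is m g sin θ = 265.3 N; friction must supply exactly this, acting up-slope.
The static-friction ceiling is μ_s N = 0.2 × 569 = 113.8 N.
Since |265.3| > 113.8 N, static friction cannot hold it; the container slides down the incline and kinetic friction applies: f = μ_k N = 0.1 × 569 = 56.9 N.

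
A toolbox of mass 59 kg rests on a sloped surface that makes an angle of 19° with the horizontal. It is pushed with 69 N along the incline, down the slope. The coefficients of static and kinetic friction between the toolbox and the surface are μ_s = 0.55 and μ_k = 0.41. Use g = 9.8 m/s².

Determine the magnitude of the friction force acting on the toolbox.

f ≈ 257 N (up the incline)

Normal force: N = m g cos θ = 59 × 9.8 × cos 19° = 546.7 N.
The friction needed for equilibrium is m g sin θ + P = 188.2 + 69 = 257.2 N, measured positive up-slope.
Static friction can supply at most μ_s N = 300.7 N.
Since |257.2| ≤ 300.7 N, no slip — friction simply equals what equilibrium demands.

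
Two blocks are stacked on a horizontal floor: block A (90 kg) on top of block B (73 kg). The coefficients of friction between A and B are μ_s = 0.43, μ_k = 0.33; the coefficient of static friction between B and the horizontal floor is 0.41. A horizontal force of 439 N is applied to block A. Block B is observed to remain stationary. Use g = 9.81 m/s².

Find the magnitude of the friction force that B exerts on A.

The normal force B exerts on A is simply A's weight, N₁ = 882.9 N.
Maximum static friction on A from B: μ_s N₁ = 0.43×882.9 = 379.6 N.
P = 439 N exceeds that limit, so A slips over B and the interface friction becomes kinetic: f₁ = μ_k N₁ = 0.33×882.9 = 291 N.
By Newton's third law B feels 291 N forward from A. With B stationary, the floor's static friction on B balances it: f₂ = 291 N (well within μ_s(m_A+m_B)g = 655.6 N).

f ≈ 291 N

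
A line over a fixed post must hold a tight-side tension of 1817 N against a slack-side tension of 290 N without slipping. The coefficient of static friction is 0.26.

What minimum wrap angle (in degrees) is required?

T₂/T₁ = e^{μβ} → β = ln(T₂/T₁)/μ.
β = ln(1817/290)/0.26 = 1.835/0.26 = 7.058 rad.
In degrees: β = 7.058 × 180/π = 404°.

β_min ≈ 404°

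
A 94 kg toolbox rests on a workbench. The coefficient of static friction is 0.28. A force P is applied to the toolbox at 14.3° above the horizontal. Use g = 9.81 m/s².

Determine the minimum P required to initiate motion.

P ≈ 249 N

N = m g − P sin α (the pull lifts the toolbox).
At impending slip, P cos α = μ_s N = μ_s (m g − P sin α).
Solving: P (cos α + μ_s sin α) = μ_s m g → P = 0.28×922/(cos 14.3° + 0.28 sin 14.3°) = 258/1.038 = 249 N.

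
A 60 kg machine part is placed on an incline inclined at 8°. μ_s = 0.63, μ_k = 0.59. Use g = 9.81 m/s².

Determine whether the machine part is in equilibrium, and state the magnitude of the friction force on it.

f ≈ 81.9 N

N = m g cos θ = 583 N.
Down-slope weight component: m g sin θ = 81.9 N.
μ_s N = 367 N.
81.9 ≤ 367 N, so it stays put; friction = 81.9 N.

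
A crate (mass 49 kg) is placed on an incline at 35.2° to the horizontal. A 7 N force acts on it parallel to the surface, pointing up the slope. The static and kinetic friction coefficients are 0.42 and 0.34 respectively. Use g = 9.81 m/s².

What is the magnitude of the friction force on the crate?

Normal force: N = m g cos θ = 49 × 9.81 × cos 35.2° = 392.8 N.
The friction needed for equilibrium is m g sin θ − P = 277.1 − 7 = 270.1 N, measured positive up-slope.
The static-friction ceiling is μ_s N = 0.42 × 392.8 = 165 N.
|270.1| exceeds 165 N, so the crate slips down-slope; friction is kinetic, f = μ_k N = 0.34×392.8 = 134 N.

f ≈ 134 N (up the incline)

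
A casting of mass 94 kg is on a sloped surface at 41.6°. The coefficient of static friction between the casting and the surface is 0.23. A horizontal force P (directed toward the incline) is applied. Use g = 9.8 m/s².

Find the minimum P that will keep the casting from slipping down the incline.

P_min ≈ 503 N

The casting tends to slide down (tan θ > μ_s), so at the point of impending slip friction acts up-slope at its limit: f = μ_s N.
Perpendicular to the incline: N = m g cos θ + P sin θ.
Along the incline: P cos θ + μ_s N = m g sin θ, i.e. P cos θ + μ_s (m g cos θ + P sin θ) = m g sin θ.
Solving, P (cos θ + μ_s sin θ) = m g (sin θ − μ_s cos θ), so P = 921×0.4919/0.9005 = 503 N.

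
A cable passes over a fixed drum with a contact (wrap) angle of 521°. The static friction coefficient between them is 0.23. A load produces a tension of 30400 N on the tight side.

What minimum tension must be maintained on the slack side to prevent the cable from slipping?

T_min ≈ 3750 N

Capstan equation at impending slip: T_tight/T_slack = e^{μβ}.
β = 521° = 9.093 rad; e^{μβ} = e^{0.23×9.093} = 8.096.
T_slack = T_tight / e^{μβ} = 30400 / 8.096 = 3750 N.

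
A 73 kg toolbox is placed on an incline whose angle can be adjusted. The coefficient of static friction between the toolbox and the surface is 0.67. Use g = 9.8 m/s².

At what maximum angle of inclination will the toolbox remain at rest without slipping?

θ_max ≈ 33.8°

At the slip threshold, m g sin θ = μ_s · m g cos θ, so tan θ = μ_s.
θ_max = arctan(0.67) = 33.8°.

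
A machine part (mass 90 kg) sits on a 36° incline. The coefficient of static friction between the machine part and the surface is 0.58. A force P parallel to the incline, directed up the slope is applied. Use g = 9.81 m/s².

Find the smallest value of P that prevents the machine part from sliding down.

P_min ≈ 105 N

The machine part tends to slide down (tan θ > μ_s), so at the point of impending slip friction acts up-slope at its limit: f = μ_s N.
P is parallel to the surface, so N = m g cos θ = 714 N.
Along the incline: P + μ_s N = m g sin θ, so P = 519 − 0.58×714 = 105 N.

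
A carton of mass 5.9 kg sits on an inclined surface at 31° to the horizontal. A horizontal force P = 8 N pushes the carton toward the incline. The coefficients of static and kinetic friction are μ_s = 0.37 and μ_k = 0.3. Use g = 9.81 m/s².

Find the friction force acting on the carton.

f ≈ 16.1 N (up the incline)

Resolve perpendicular to the incline: N = m g cos θ + P sin θ = 5.9×9.81×cos 31° + 8×sin 31° = 53.73 N.
Parallel to the incline: P cos θ − m g sin θ = 6.857 − 29.81 = -22.95 N; the friction needed to balance this is 22.95 N acting up the slope.
The limit of static friction is μ_s N = 19.88 N.
The required 22.95 N exceeds the static limit, so the carton slides down-slope and f = μ_k N = 0.3×53.73 = 16.1 N.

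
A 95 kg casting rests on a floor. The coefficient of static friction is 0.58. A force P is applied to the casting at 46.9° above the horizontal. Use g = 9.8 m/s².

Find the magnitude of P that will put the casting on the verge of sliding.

N = m g − P sin α (the pull lifts the casting).
At impending slip, P cos α = μ_s N = μ_s (m g − P sin α).
Solving: P (cos α + μ_s sin α) = μ_s m g → P = 0.58×931/(cos 46.9° + 0.58 sin 46.9°) = 540/1.107 = 488 N.

P ≈ 488 N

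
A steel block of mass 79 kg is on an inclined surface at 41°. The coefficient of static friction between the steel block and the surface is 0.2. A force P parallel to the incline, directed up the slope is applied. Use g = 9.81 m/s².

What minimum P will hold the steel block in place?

P_min ≈ 391 N

The steel block tends to slide down (tan θ > μ_s), so at the point of impending slip friction acts up-slope at its limit: f = μ_s N.
P is parallel to the surface, so N = m g cos θ = 585 N.
Along the incline: P + μ_s N = m g sin θ, so P = 508 − 0.2×585 = 391 N.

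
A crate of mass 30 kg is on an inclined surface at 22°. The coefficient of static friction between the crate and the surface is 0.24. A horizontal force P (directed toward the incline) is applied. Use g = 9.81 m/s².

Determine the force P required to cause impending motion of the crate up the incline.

At impending motion up the slope, friction acts down-slope at its limit: f = μ_s N.
Perpendicular to the incline: N = m g cos θ + P sin θ.
Along the incline: P cos θ = m g sin θ + μ_s N = m g sin θ + μ_s (m g cos θ + P sin θ).
Solving, P (cos θ − μ_s sin θ) = m g (sin θ + μ_s cos θ), so P = 30×9.81×(sin 22° + 0.24 cos 22°)/(cos 22° − 0.24 sin 22°) = 294×0.5971/0.8373 = 210 N.

P ≈ 210 N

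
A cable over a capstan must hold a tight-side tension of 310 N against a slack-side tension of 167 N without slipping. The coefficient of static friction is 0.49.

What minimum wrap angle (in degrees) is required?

T₂/T₁ = e^{μβ} → β = ln(T₂/T₁)/μ.
β = ln(310/167)/0.49 = 0.6186/0.49 = 1.262 rad.
In degrees: β = 1.262 × 180/π = 72.3°.

β_min ≈ 72.3°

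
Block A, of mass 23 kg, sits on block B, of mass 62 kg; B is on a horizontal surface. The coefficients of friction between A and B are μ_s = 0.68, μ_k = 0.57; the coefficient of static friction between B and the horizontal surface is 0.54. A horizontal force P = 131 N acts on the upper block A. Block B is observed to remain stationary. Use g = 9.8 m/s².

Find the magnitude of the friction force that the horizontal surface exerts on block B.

Between the blocks, N₁ = m_A g = 225.4 N.
So the A–B interface can sustain at most μ_s N₁ = 153.3 N of static friction.
P = 131 N is within that limit, so A and B move together (both at rest); the A–B friction is simply f₁ = P = 131 N.
By Newton's third law B feels 131 N forward from A. With B stationary, the floor's static friction on B balances it: f₂ = 131 N (well within μ_s(m_A+m_B)g = 449.8 N).

f ≈ 131 N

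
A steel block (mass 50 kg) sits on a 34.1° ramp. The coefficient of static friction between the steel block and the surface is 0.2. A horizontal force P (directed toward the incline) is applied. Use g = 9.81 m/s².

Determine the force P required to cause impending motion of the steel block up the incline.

P ≈ 498 N

At impending motion up the slope, friction acts down-slope at its limit: f = μ_s N.
Perpendicular to the incline: N = m g cos θ + P sin θ.
Along the incline: P cos θ = m g sin θ + μ_s N = m g sin θ + μ_s (m g cos θ + P sin θ).
Solving, P (cos θ − μ_s sin θ) = m g (sin θ + μ_s cos θ), so P = 50×9.81×(sin 34.1° + 0.2 cos 34.1°)/(cos 34.1° − 0.2 sin 34.1°) = 490×0.7263/0.7159 = 498 N.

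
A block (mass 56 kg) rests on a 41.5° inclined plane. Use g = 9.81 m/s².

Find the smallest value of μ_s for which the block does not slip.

μ_s,min ≈ 0.885

At the slip threshold m g sin θ = μ_s m g cos θ, so μ_s,min = tan θ.
μ_s,min = tan 41.5° = 0.885.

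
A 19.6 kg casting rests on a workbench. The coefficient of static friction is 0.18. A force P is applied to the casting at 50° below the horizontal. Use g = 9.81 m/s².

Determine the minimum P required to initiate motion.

N = m g + P sin α (the push presses the casting into the workbench).
At impending slip, P cos α = μ_s N = μ_s (m g + P sin α).
Solving: P (cos α − μ_s sin α) = μ_s m g → P = 0.18×192/(cos 50° − 0.18 sin 50°) = 34.6/0.5049 = 68.5 N.

P ≈ 68.5 N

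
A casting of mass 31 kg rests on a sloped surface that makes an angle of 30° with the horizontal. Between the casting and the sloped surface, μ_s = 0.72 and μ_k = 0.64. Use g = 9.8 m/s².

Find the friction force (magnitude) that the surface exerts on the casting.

f ≈ 152 N (up the incline)

The normal reaction is N = m g cos θ = 263.1 N.
For equilibrium along the incline, friction must balance the weight component: f = m g sin θ = 151.9 N up the slope.
Static friction can supply at most μ_s N = 189.4 N.
Since |151.9| ≤ 189.4 N, the casting remains in static equilibrium and friction takes exactly the required value.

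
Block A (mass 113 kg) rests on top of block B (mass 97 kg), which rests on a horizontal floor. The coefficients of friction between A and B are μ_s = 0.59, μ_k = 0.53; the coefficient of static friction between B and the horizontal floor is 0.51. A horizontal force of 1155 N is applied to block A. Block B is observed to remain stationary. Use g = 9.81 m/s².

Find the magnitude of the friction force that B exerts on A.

The normal force B exerts on A is simply A's weight, N₁ = 1109 N.
Maximum static friction on A from B: μ_s N₁ = 0.59×1109 = 654 N.
P = 1155 N exceeds that limit, so A slips over B and the interface friction becomes kinetic: f₁ = μ_k N₁ = 0.53×1109 = 588 N.
B experiences an equal 588 N forward from A (third law). B is in equilibrium, so the floor supplies f₂ = 588 N of static friction (limit μ_s(m_A+m_B)g = 1051 N, not exceeded).

f ≈ 588 N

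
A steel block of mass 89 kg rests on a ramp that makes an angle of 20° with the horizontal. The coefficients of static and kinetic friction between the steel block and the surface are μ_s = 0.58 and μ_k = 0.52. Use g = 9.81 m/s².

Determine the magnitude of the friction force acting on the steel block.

Perpendicular to the surface, N = m g cos θ = 89·9.81·cos 20° = 820.4 N.
For equilibrium along the incline, friction must balance the weight component: f = m g sin θ = 298.6 N up the slope.
Maximum static friction available: μ_s N = 0.58 × 820.4 = 475.9 N.
Since |298.6| ≤ 475.9 N, the steel block remains in static equilibrium and friction takes exactly the required value.

f ≈ 299 N (up the incline)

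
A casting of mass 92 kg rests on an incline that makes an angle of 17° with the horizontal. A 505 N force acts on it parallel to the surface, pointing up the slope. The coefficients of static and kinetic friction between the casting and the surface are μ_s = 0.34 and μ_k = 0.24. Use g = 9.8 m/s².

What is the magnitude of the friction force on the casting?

Normal force: N = m g cos θ = 92 × 9.8 × cos 17° = 862.2 N.
Parallel to the incline, ΣF = 0 gives f = m g sin θ − P = 263.6 − 505 = -241.4 N (up-slope positive).
Maximum static friction available: μ_s N = 0.34 × 862.2 = 293.1 N.
Since |-241.4| ≤ 293.1 N, no slip — friction simply equals what equilibrium demands.

f ≈ 241 N (down the incline)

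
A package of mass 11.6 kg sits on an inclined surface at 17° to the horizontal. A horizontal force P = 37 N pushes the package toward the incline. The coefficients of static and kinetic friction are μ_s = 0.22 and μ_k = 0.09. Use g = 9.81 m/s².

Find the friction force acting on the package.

Resolve perpendicular to the incline: N = m g cos θ + P sin θ = 11.6×9.81×cos 17° + 37×sin 17° = 119.6 N.
Along the incline, the net driving force (taking up-slope positive) is P cos θ − m g sin θ = 35.38 − 33.27 = 2.113 N, so equilibrium requires friction f = -2.113 N (down-slope).
The limit of static friction is μ_s N = 26.32 N.
Since 2.113 N is within the 26.32 N limit, the package stays put and friction is exactly 2.11 N.

f ≈ 2.11 N (down the incline)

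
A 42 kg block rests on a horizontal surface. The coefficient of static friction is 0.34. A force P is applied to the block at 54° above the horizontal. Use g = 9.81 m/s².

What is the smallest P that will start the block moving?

N = m g − P sin α (the pull lifts the block).
At impending slip, P cos α = μ_s N = μ_s (m g − P sin α).
Solving: P (cos α + μ_s sin α) = μ_s m g → P = 0.34×412/(cos 54° + 0.34 sin 54°) = 140/0.8629 = 162 N.

P ≈ 162 N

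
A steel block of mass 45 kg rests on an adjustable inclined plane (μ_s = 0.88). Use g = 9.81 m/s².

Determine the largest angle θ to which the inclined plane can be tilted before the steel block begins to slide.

At the slip threshold, m g sin θ = μ_s · m g cos θ, so tan θ = μ_s.
θ_max = arctan(0.88) = 41.3°.

θ_max ≈ 41.3°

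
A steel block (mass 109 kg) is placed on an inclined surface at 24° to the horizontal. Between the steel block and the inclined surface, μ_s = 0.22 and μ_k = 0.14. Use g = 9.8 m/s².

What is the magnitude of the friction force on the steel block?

f ≈ 137 N (up the incline)

Perpendicular to the surface, N = m g cos θ = 109·9.8·cos 24° = 975.8 N.
Along the slope the weight component is m g sin θ = 434.5 N; friction must supply exactly this, acting up-slope.
Maximum static friction available: μ_s N = 0.22 × 975.8 = 214.7 N.
|434.5| exceeds 214.7 N, so the steel block slips down-slope; friction is kinetic, f = μ_k N = 0.14×975.8 = 137 N.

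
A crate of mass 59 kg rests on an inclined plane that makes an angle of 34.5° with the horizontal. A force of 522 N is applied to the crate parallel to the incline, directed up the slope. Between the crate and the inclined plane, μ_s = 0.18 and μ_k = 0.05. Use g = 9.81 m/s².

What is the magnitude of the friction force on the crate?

f ≈ 23.8 N (down the incline)

Normal force: N = m g cos θ = 59 × 9.81 × cos 34.5° = 477 N.
For equilibrium along the incline the friction force must supply f = m g sin θ − P = 327.8 − 522 = -194.2 N (positive meaning up-slope).
Static friction can supply at most μ_s N = 85.86 N.
Since |-194.2| > 85.86 N, static friction cannot hold it; the crate slides up the incline and kinetic friction applies: f = μ_k N = 0.05 × 477 = 23.8 N.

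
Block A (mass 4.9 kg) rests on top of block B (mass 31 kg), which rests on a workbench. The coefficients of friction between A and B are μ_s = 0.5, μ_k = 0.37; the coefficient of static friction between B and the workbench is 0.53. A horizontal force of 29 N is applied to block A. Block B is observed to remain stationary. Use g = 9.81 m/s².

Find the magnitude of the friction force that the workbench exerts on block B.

The normal force B exerts on A is simply A's weight, N₁ = 48.07 N.
So the A–B interface can sustain at most μ_s N₁ = 24.03 N of static friction.
P = 29 N exceeds that limit, so A slips over B and the interface friction becomes kinetic: f₁ = μ_k N₁ = 0.37×48.07 = 17.8 N.
B experiences an equal 17.8 N forward from A (third law). B is in equilibrium, so the floor supplies f₂ = 17.8 N of static friction (limit μ_s(m_A+m_B)g = 186.7 N, not exceeded).

f ≈ 17.8 N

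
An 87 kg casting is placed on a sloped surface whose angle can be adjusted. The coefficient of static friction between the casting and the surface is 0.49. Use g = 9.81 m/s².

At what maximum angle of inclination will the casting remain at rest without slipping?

θ_max ≈ 26.1°

At the slip threshold, m g sin θ = μ_s · m g cos θ, so tan θ = μ_s.
θ_max = arctan(0.49) = 26.1°.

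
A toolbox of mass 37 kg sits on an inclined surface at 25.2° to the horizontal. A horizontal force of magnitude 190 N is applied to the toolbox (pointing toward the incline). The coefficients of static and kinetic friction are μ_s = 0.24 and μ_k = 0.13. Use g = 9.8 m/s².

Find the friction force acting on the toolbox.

f ≈ 17.5 N (down the incline)

Normal direction: N = m g cos θ + P sin θ = 409 N.
Parallel to the incline: P cos θ − m g sin θ = 171.9 − 154.4 = 17.53 N; the friction needed to balance this is 17.53 N acting down the slope.
Maximum static friction: μ_s N = 0.24 × 409 = 98.16 N.
|f_req| = 17.53 ≤ 98.16 N → the toolbox is in equilibrium; friction equals the required value.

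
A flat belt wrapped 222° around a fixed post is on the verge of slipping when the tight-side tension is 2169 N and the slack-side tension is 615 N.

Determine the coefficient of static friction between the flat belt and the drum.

T₂/T₁ = e^{μβ} → μ = ln(T₂/T₁)/β.
β = 222° = 3.875 rad.
μ = ln(2169/615)/3.875 = ln(3.527)/3.875 = 0.325.

μ ≈ 0.325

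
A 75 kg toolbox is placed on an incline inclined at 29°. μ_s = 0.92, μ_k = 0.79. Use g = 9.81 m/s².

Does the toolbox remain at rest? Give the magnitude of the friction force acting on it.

N = m g cos θ = 644 N.
Down-slope weight component: m g sin θ = 357 N.
μ_s N = 592 N.
357 ≤ 592 N, so it stays put; friction = 357 N.

f ≈ 357 N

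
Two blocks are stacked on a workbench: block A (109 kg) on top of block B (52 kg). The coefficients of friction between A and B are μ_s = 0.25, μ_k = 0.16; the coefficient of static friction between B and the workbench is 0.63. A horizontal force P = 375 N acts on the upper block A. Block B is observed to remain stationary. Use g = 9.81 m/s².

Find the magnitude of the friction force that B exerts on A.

Normal force at the A–B interface: N₁ = m_A g = 1069 N.
Maximum static friction on A from B: μ_s N₁ = 0.25×1069 = 267.3 N.
Since P = 375 N > 267.3 N, A slides on B; the A–B friction is kinetic: f₁ = μ_k N₁ = 0.16×1069 = 171 N.
By Newton's third law B feels 171 N forward from A. With B stationary, the floor's static friction on B balances it: f₂ = 171 N (well within μ_s(m_A+m_B)g = 995 N).

f ≈ 171 N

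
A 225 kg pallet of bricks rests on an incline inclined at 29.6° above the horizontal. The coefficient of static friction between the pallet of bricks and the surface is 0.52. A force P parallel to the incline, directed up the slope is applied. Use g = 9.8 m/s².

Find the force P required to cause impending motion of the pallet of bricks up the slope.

P ≈ 2090 N

At impending motion up the slope, friction acts down-slope at its limit: f = μ_s N.
P is parallel to the surface, so N = m g cos θ = 1920 N.
Along the incline: P = m g sin θ + μ_s N = 1090 + 0.52×1920 = 2090 N.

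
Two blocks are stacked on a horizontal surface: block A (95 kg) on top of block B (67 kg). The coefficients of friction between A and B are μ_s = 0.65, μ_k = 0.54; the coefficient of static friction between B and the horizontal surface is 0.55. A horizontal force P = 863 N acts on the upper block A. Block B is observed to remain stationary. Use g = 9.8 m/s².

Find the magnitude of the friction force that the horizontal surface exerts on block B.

f ≈ 503 N

Between the blocks, N₁ = m_A g = 931 N.
Maximum static friction on A from B: μ_s N₁ = 0.65×931 = 605.2 N.
Since P = 863 N > 605.2 N, A slides on B; the A–B friction is kinetic: f₁ = μ_k N₁ = 0.54×931 = 503 N.
B experiences an equal 503 N forward from A (third law). B is in equilibrium, so the floor supplies f₂ = 503 N of static friction (limit μ_s(m_A+m_B)g = 873.2 N, not exceeded).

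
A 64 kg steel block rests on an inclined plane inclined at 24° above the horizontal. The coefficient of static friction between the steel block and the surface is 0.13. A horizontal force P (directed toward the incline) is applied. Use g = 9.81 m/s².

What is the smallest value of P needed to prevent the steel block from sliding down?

The steel block tends to slide down (tan θ > μ_s), so at the point of impending slip friction acts up-slope at its limit: f = μ_s N.
Perpendicular to the incline: N = m g cos θ + P sin θ.
Along the incline: P cos θ + μ_s N = m g sin θ, i.e. P cos θ + μ_s (m g cos θ + P sin θ) = m g sin θ.
Solving, P (cos θ + μ_s sin θ) = m g (sin θ − μ_s cos θ), so P = 628×0.288/0.9664 = 187 N.

P_min ≈ 187 N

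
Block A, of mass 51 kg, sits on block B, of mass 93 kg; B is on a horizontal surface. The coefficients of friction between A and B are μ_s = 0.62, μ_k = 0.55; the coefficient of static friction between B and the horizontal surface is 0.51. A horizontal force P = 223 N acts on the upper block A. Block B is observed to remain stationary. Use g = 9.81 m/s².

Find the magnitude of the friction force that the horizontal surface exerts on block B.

Between the blocks, N₁ = m_A g = 500.3 N.
Maximum static friction on A from B: μ_s N₁ = 0.62×500.3 = 310.2 N.
P = 223 N is within that limit, so A and B move together (both at rest); the A–B friction is simply f₁ = P = 223 N.
By Newton's third law B feels 223 N forward from A. With B stationary, the floor's static friction on B balances it: f₂ = 223 N (well within μ_s(m_A+m_B)g = 720.4 N).

f ≈ 223 N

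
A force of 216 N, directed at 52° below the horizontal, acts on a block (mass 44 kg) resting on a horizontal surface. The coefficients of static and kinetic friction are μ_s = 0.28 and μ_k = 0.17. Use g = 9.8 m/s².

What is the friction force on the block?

f ≈ 133 N

N = m g + P sin α = 431.2 + 216×sin 52° = 601.4 N.
The horizontal driving force is P cos α = 133 N, so equilibrium needs friction f = 133 N.
μ_s N = 0.28 × 601.4 = 168.4 N.
Since 133 N does not exceed the limit, the block stays at rest and f = 133 N.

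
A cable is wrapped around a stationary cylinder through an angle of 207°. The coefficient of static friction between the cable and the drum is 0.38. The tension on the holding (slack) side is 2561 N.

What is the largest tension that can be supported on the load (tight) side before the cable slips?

T_max ≈ 10100 N

At impending slip the capstan equation gives T₂/T₁ = e^{μβ} with β in radians.
β = 207° × π/180 = 3.613 rad.
e^{μβ} = e^{0.38×3.613} = 3.947.
T₂ = T₁ · e^{μβ} = 2561 × 3.947 = 10100 N.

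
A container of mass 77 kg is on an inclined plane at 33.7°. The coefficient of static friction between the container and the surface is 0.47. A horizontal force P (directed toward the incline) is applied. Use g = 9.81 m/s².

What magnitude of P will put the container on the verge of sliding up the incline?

At impending motion up the slope, friction acts down-slope at its limit: f = μ_s N.
Perpendicular to the incline: N = m g cos θ + P sin θ.
Along the incline: P cos θ = m g sin θ + μ_s N = m g sin θ + μ_s (m g cos θ + P sin θ).
Solving, P (cos θ − μ_s sin θ) = m g (sin θ + μ_s cos θ), so P = 77×9.81×(sin 33.7° + 0.47 cos 33.7°)/(cos 33.7° − 0.47 sin 33.7°) = 755×0.9459/0.5712 = 1250 N.

P ≈ 1250 N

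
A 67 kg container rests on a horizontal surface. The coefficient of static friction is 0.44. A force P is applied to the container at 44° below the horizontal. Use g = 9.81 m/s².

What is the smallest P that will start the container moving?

N = m g + P sin α (the push presses the container into the horizontal surface).
At impending slip, P cos α = μ_s N = μ_s (m g + P sin α).
Solving: P (cos α − μ_s sin α) = μ_s m g → P = 0.44×657/(cos 44° − 0.44 sin 44°) = 289/0.4137 = 699 N.

P ≈ 699 N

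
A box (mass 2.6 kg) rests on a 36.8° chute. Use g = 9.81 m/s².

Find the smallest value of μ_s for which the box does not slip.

μ_s,min ≈ 0.748

At the slip threshold m g sin θ = μ_s m g cos θ, so μ_s,min = tan θ.
μ_s,min = tan 36.8° = 0.748.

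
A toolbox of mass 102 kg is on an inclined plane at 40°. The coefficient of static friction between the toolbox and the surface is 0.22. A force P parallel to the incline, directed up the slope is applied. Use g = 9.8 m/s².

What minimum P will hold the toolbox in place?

P_min ≈ 474 N

The toolbox tends to slide down (tan θ > μ_s), so at the point of impending slip friction acts up-slope at its limit: f = μ_s N.
P is parallel to the surface, so N = m g cos θ = 766 N.
Along the incline: P + μ_s N = m g sin θ, so P = 643 − 0.22×766 = 474 N.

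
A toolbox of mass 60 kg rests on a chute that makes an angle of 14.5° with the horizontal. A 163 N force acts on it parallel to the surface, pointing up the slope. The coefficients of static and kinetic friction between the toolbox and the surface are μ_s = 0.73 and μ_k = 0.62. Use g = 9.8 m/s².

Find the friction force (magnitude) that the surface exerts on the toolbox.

Normal force: N = m g cos θ = 60 × 9.8 × cos 14.5° = 569.3 N.
For equilibrium along the incline the friction force must supply f = m g sin θ − P = 147.2 − 163 = -15.78 N (positive meaning up-slope).
Static friction can supply at most μ_s N = 415.6 N.
Since |-15.78| ≤ 415.6 N, static friction is sufficient; f equals the required value, not μ_s N.

f ≈ 15.8 N (down the incline)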